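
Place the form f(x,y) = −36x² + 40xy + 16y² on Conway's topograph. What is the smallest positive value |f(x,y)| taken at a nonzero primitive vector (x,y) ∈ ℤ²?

river: ρ → (16,56,-12)
river: ρ → (-12,40,48)
river: ρ → (48,56,-4)
river: ρ → (-4,56,48)
river: ρ → (48,40,-12)
river: ρ → (-12,56,16)
river: ρ → (16,40,-36)
river: ρ → (-36,32,20)
river: ρ → (20,48,-20)
river: ρ → (-20,32,36)
river: ρ → (36,40,-16)
river: ρ → (-16,56,12)
river: ρ → (12,40,-48)
river: ρ → (-48,56,4)
river: ρ → (4,56,-48)
river: ρ → (-48,40,12)
river: ρ → (12,56,-16)
river: ρ → (-16,40,36)
river: ρ → (36,32,-20)
river: ρ → (-20,48,20)
river: ρ → (20,32,-36)
river: ρ → (-36,40,16)
closes: descent 0, river 22
min |a| on river = 4

4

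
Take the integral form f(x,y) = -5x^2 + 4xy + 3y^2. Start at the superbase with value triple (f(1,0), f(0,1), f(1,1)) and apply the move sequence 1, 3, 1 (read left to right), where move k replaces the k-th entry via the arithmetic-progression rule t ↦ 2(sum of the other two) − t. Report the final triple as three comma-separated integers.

start (-5,3,2) = (f(1,0),f(0,1),f(1,1))
replace slot 1: 2·(3+2) − (-5) = 15 → (15,3,2)
replace slot 3: 2·(15+3) − 2 = 34 → (15,3,34)
replace slot 1: 2·(3+34) − 15 = 59 → (59,3,34)

59,3,34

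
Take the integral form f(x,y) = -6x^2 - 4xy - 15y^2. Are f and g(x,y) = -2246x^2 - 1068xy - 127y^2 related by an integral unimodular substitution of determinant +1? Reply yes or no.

D₁ = -344, D₂ = -344
f is negative-definite; reduce −f:
−f: reduced (well bottom): (6,4,15) with a≤c, −a<b≤a
flip sign back: reduced form of f is (-6,-4,-15)
g is negative-definite; reduce −g:
−g: flip: (2246,1068,127)→(127,-1068,2246)
−g: translate: b→-52 (≡-1068 mod 254), so (127,-1068,2246)→(127,-52,6)
−g: flip: (127,-52,6)→(6,52,127)
−g: translate: b→4 (≡52 mod 12), so (6,52,127)→(6,4,15)
−g: reduced (well bottom): (6,4,15) with a≤c, −a<b≤a
flip sign back: reduced form of g is (-6,-4,-15)
reduced forms (-6, -4, -15) vs (-6, -4, -15) ⇒ equivalent

yes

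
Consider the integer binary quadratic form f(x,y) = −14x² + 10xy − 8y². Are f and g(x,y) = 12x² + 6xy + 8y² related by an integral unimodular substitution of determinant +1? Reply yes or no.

D₁ = -348, D₂ = -348
f is negative-definite; reduce −f:
−f: flip: (14,-10,8)→(8,10,14)
−f: translate: b→-6 (≡10 mod 16), so (8,10,14)→(8,-6,12)
−f: reduced (well bottom): (8,-6,12) with a≤c, −a<b≤a
flip sign back: reduced form of f is (-8,6,-12)
g: flip: (12,6,8)→(8,-6,12)
g: reduced (well bottom): (8,-6,12) with a≤c, −a<b≤a
reduced forms (-8, 6, -12) vs (8, -6, 12) ⇒ inequivalent

no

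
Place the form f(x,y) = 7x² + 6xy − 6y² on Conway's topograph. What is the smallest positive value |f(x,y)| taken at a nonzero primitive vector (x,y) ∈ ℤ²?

river: ρ → (-6,6,7)
river: ρ → (7,8,-5)
river: ρ → (-5,12,3)
river: ρ → (3,12,-5)
river: ρ → (-5,8,7)
river: ρ → (7,6,-6)
closes: descent 0, river 6
min |a| on river = 3

3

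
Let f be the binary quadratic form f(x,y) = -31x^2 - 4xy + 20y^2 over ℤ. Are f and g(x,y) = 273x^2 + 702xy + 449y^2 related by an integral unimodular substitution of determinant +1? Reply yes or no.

D₁ = 2496, D₂ = 2496
river cycle of f (length 4): (20, 44, -7), (-7, 40, 32), (32, 24, -15), (-15, 36, 20)
river cycle of g (length 4): (20, 44, -7), (-7, 40, 32), (32, 24, -15), (-15, 36, 20)
cycles coincide ⇒ equivalent

yes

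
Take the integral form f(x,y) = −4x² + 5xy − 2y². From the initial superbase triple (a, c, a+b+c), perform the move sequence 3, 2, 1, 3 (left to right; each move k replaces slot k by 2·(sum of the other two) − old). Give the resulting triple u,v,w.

start (-4,-2,-1) = (f(1,0),f(0,1),f(1,1))
replace slot 3: 2·((-4)+(-2)) − (-1) = -11 → (-4,-2,-11)
replace slot 2: 2·((-4)+(-11)) − (-2) = -28 → (-4,-28,-11)
replace slot 1: 2·((-28)+(-11)) − (-4) = -74 → (-74,-28,-11)
replace slot 3: 2·((-74)+(-28)) − (-11) = -193 → (-74,-28,-193)

-74,-28,-193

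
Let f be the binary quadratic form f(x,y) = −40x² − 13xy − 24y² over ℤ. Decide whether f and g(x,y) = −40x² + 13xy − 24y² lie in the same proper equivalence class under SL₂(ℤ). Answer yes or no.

D₁ = -3671, D₂ = -3671
f is negative-definite; reduce −f:
−f: flip: (40,13,24)→(24,-13,40)
−f: reduced (well bottom): (24,-13,40) with a≤c, −a<b≤a
flip sign back: reduced form of f is (-24,13,-40)
g is negative-definite; reduce −g:
−g: flip: (40,-13,24)→(24,13,40)
−g: reduced (well bottom): (24,13,40) with a≤c, −a<b≤a
flip sign back: reduced form of g is (-24,-13,-40)
reduced forms (-24, 13, -40) vs (-24, -13, -40) ⇒ inequivalent

no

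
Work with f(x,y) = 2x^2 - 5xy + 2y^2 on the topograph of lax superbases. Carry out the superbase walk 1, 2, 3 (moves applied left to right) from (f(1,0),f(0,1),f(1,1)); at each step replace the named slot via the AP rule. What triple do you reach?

start (2,2,-1) = (f(1,0),f(0,1),f(1,1))
replace slot 1: 2·(2+(-1)) − 2 = 0 → (0,2,-1)
replace slot 2: 2·(0+(-1)) − 2 = -4 → (0,-4,-1)
replace slot 3: 2·(0+(-4)) − (-1) = -7 → (0,-4,-7)

0,-4,-7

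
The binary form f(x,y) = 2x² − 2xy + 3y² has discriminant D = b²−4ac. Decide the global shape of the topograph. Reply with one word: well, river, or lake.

D = b²−4ac = (-2)² − 4·2·3 = -20
D < 0 ⇒ definite ⇒ every region one sign ⇒ single well

well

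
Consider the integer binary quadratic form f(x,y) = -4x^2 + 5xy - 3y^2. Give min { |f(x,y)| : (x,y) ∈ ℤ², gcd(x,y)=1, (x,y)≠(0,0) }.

translate: b→3 (≡-5 mod 8), so (4,-5,3)→(4,3,2)
flip: (4,3,2)→(2,-3,4)
translate: b→1 (≡-3 mod 4), so (2,-3,4)→(2,1,3)
reduced (well bottom): (2,1,3) with a≤c, −a<b≤a
well minimum |f| = |-2| = 2 (negative-definite)

2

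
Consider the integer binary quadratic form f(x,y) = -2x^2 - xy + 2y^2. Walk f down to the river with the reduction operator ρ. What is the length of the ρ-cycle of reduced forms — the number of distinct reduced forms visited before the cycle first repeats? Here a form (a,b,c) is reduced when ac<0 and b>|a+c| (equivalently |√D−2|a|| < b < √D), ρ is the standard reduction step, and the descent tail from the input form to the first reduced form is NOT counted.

D = 17, ⌊√D⌋ = 4
descent: ρ → (2,1,-2)  [lands on river]
river: ρ → (-2,3,1)
river: ρ → (1,3,-2)
river: ρ → (-2,1,2)
river: ρ → (2,3,-1)
river: ρ → (-1,3,2)
ρ-cycle length = 6 (tail of 1 descent step not counted)

6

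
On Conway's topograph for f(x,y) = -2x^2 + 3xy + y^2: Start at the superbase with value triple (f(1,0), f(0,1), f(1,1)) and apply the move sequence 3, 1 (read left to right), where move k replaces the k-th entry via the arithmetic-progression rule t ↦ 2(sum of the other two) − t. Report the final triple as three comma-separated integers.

start (-2,1,2) = (f(1,0),f(0,1),f(1,1))
replace slot 3: 2·((-2)+1) − 2 = -4 → (-2,1,-4)
replace slot 1: 2·(1+(-4)) − (-2) = -4 → (-4,1,-4)

-4,1,-4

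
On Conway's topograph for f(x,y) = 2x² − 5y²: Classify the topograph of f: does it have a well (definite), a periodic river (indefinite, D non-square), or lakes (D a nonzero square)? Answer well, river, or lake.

D = b²−4ac = 0² − 4·2·(-5) = 40
D > 0 non-square ⇒ indefinite ⇒ periodic river

river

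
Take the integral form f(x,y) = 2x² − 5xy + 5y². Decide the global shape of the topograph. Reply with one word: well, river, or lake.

D = b²−4ac = (-5)² − 4·2·5 = -15
D < 0 ⇒ definite ⇒ every region one sign ⇒ single well

well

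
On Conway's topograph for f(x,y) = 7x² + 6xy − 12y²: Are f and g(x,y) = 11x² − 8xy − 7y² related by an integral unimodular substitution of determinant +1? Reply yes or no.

D₁ = 372, D₂ = 372
river cycle of f (length 10): (-12, 18, 1), (1, 18, -12), (-12, 6, 7), (7, 8, -11), (-11, 14, 4), (4, 18, -3), (-3, 18, 4), (4, 14, -11), (-11, 8, 7), (7, 6, -12)
river cycle of g (length 10): (-7, 8, 11), (11, 14, -4), (-4, 18, 3), (3, 18, -4), (-4, 14, 11), (11, 8, -7), (-7, 6, 12), (12, 18, -1), (-1, 18, 12), (12, 6, -7)
cycles differ ⇒ inequivalent

no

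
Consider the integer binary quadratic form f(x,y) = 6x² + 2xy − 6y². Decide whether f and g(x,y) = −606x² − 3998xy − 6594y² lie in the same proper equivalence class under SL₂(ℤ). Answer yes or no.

D₁ = 148, D₂ = 148
river cycle of f (length 6): (-6, 10, 2), (2, 10, -6), (-6, 2, 6), (6, 10, -2), (-2, 10, 6), (6, 2, -6)
river cycle of g (length 6): (-6, 10, 2), (2, 10, -6), (-6, 2, 6), (6, 10, -2), (-2, 10, 6), (6, 2, -6)
cycles coincide ⇒ equivalent

yes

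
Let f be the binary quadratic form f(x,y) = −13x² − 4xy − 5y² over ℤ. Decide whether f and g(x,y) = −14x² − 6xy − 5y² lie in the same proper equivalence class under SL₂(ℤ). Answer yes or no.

D₁ = -244, D₂ = -244
f is negative-definite; reduce −f:
−f: flip: (13,4,5)→(5,-4,13)
−f: reduced (well bottom): (5,-4,13) with a≤c, −a<b≤a
flip sign back: reduced form of f is (-5,4,-13)
g is negative-definite; reduce −g:
−g: flip: (14,6,5)→(5,-6,14)
−g: translate: b→4 (≡-6 mod 10), so (5,-6,14)→(5,4,13)
−g: reduced (well bottom): (5,4,13) with a≤c, −a<b≤a
flip sign back: reduced form of g is (-5,-4,-13)
reduced forms (-5, 4, -13) vs (-5, -4, -13) ⇒ inequivalent

no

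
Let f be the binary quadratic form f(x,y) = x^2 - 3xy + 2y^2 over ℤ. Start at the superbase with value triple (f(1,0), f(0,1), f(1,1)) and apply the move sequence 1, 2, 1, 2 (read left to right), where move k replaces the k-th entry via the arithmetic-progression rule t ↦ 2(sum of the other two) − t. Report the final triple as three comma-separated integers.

start (1,2,0) = (f(1,0),f(0,1),f(1,1))
replace slot 1: 2·(2+0) − 1 = 3 → (3,2,0)
replace slot 2: 2·(3+0) − 2 = 4 → (3,4,0)
replace slot 1: 2·(4+0) − 3 = 5 → (5,4,0)
replace slot 2: 2·(5+0) − 4 = 6 → (5,6,0)

5,6,0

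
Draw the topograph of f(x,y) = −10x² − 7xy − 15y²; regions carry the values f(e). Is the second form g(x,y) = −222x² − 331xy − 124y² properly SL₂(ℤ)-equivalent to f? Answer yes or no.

D₁ = -551, D₂ = -551
f is negative-definite; reduce −f:
−f: reduced (well bottom): (10,7,15) with a≤c, −a<b≤a
flip sign back: reduced form of f is (-10,-7,-15)
g is negative-definite; reduce −g:
−g: translate: b→-113 (≡331 mod 444), so (222,331,124)→(222,-113,15)
−g: flip: (222,-113,15)→(15,113,222)
−g: translate: b→-7 (≡113 mod 30), so (15,113,222)→(15,-7,10)
−g: flip: (15,-7,10)→(10,7,15)
−g: reduced (well bottom): (10,7,15) with a≤c, −a<b≤a
flip sign back: reduced form of g is (-10,-7,-15)
reduced forms (-10, -7, -15) vs (-10, -7, -15) ⇒ equivalent

yes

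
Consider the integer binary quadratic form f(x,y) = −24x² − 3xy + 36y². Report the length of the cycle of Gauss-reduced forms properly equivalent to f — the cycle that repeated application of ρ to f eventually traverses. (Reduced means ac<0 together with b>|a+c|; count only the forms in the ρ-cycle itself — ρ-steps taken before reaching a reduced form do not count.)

D = 3465, ⌊√D⌋ = 58
descent: ρ → (36,3,-24)
descent: ρ → (-24,45,15)  [lands on river]
river: ρ → (15,45,-24)
river: ρ → (-24,51,9)
river: ρ → (9,57,-6)
river: ρ → (-6,51,36)
river: ρ → (36,21,-21)
river: ρ → (-21,21,36)
river: ρ → (36,51,-6)
river: ρ → (-6,57,9)
river: ρ → (9,51,-24)
ρ-cycle length = 10 (tail of 2 descent steps not counted)

10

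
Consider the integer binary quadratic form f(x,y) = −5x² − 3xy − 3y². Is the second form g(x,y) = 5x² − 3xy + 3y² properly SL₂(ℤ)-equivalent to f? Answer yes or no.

D₁ = -51, D₂ = -51
f is negative-definite; reduce −f:
−f: flip: (5,3,3)→(3,-3,5)
−f: translate: b→3 (≡-3 mod 6), so (3,-3,5)→(3,3,5)
−f: reduced (well bottom): (3,3,5) with a≤c, −a<b≤a
flip sign back: reduced form of f is (-3,-3,-5)
g: flip: (5,-3,3)→(3,3,5)
g: reduced (well bottom): (3,3,5) with a≤c, −a<b≤a
reduced forms (-3, -3, -5) vs (3, 3, 5) ⇒ inequivalent

no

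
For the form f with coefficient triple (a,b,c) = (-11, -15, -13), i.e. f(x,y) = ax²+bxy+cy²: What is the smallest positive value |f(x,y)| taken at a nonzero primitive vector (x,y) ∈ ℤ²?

translate: b→-7 (≡15 mod 22), so (11,15,13)→(11,-7,9)
flip: (11,-7,9)→(9,7,11)
reduced (well bottom): (9,7,11) with a≤c, −a<b≤a
well minimum |f| = |-9| = 9 (negative-definite)

9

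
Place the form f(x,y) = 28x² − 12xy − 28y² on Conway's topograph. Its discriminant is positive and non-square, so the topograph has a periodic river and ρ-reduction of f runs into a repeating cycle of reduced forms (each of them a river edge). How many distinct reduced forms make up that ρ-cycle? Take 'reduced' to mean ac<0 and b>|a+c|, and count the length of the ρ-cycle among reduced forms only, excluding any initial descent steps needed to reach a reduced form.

D = 3280, ⌊√D⌋ = 57
descent: ρ → (-28,12,28)  [lands on river]
river: ρ → (28,44,-12)
river: ρ → (-12,52,12)
river: ρ → (12,44,-28)
ρ-cycle length = 4 (tail of 1 descent step not counted)

4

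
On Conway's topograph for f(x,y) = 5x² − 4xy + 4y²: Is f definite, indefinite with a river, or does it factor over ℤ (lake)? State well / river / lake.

D = b²−4ac = (-4)² − 4·5·4 = -64
D < 0 ⇒ definite ⇒ every region one sign ⇒ single well

well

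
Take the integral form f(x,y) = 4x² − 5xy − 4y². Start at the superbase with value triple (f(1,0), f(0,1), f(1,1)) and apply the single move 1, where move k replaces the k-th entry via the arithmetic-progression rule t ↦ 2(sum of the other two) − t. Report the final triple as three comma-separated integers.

start (4,-4,-5) = (f(1,0),f(0,1),f(1,1))
replace slot 1: 2·((-4)+(-5)) − 4 = -22 → (-22,-4,-5)

-22,-4,-5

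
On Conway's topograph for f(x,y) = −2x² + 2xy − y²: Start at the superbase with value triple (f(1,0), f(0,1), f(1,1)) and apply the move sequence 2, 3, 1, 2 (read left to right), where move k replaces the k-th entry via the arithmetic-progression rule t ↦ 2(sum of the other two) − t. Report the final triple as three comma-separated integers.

start (-2,-1,-1) = (f(1,0),f(0,1),f(1,1))
replace slot 2: 2·((-2)+(-1)) − (-1) = -5 → (-2,-5,-1)
replace slot 3: 2·((-2)+(-5)) − (-1) = -13 → (-2,-5,-13)
replace slot 1: 2·((-5)+(-13)) − (-2) = -34 → (-34,-5,-13)
replace slot 2: 2·((-34)+(-13)) − (-5) = -89 → (-34,-89,-13)

-34,-89,-13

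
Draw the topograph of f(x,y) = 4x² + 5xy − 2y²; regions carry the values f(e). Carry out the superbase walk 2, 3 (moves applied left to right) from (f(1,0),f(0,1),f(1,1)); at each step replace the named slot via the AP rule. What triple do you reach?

start (4,-2,7) = (f(1,0),f(0,1),f(1,1))
replace slot 2: 2·(4+7) − (-2) = 24 → (4,24,7)
replace slot 3: 2·(4+24) − 7 = 49 → (4,24,49)

4,24,49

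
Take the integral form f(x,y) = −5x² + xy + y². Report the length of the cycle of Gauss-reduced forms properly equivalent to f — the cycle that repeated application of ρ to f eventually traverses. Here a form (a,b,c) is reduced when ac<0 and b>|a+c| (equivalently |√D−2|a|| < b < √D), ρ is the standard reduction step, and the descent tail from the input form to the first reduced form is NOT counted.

D = 21, ⌊√D⌋ = 4
descent: ρ → (1,3,-3)  [lands on river]
river: ρ → (-3,3,1)
ρ-cycle length = 2 (tail of 1 descent step not counted)

2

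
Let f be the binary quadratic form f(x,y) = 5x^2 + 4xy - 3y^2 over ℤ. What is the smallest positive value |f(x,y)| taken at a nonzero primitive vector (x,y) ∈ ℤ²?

river: ρ → (-3,8,1)
river: ρ → (1,8,-3)
river: ρ → (-3,4,5)
river: ρ → (5,6,-2)
river: ρ → (-2,6,5)
river: ρ → (5,4,-3)
closes: descent 0, river 6
min |a| on river = 1

1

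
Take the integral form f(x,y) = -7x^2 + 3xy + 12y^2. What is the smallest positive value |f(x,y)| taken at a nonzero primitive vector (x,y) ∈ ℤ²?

descent: ρ → (12,-3,-7)
descent: ρ → (-7,17,2)  [lands on river]
river: ρ → (2,15,-15)
river: ρ → (-15,15,2)
river: ρ → (2,17,-7)
river: ρ → (-7,11,8)
river: ρ → (8,5,-10)
river: ρ → (-10,15,3)
river: ρ → (3,15,-10)
river: ρ → (-10,5,8)
river: ρ → (8,11,-7)
closes: descent 2, river 10
min |a| on river = 2

2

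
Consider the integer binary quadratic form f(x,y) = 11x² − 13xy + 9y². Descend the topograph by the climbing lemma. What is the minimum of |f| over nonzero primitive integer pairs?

translate: b→9 (≡-13 mod 22), so (11,-13,9)→(11,9,7)
flip: (11,9,7)→(7,-9,11)
translate: b→5 (≡-9 mod 14), so (7,-9,11)→(7,5,9)
reduced (well bottom): (7,5,9) with a≤c, −a<b≤a
well minimum = a = 7

7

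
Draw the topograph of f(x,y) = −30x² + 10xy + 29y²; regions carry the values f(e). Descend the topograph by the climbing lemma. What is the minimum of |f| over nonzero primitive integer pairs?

river: ρ → (29,48,-11)
river: ρ → (-11,40,45)
river: ρ → (45,50,-6)
river: ρ → (-6,58,9)
river: ρ → (9,50,-30)
river: ρ → (-30,10,29)
closes: descent 0, river 6
min |a| on river = 6

6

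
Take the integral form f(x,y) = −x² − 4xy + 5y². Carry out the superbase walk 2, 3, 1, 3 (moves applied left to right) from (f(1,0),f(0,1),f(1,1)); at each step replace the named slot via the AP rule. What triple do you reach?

start (-1,5,0) = (f(1,0),f(0,1),f(1,1))
replace slot 2: 2·((-1)+0) − 5 = -7 → (-1,-7,0)
replace slot 3: 2·((-1)+(-7)) − 0 = -16 → (-1,-7,-16)
replace slot 1: 2·((-7)+(-16)) − (-1) = -45 → (-45,-7,-16)
replace slot 3: 2·((-45)+(-7)) − (-16) = -88 → (-45,-7,-88)

-45,-7,-88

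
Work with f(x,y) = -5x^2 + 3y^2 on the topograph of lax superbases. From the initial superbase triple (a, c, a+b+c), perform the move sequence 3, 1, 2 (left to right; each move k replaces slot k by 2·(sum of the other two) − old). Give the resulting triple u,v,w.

start (-5,3,-2) = (f(1,0),f(0,1),f(1,1))
replace slot 3: 2·((-5)+3) − (-2) = -2 → (-5,3,-2)
replace slot 1: 2·(3+(-2)) − (-5) = 7 → (7,3,-2)
replace slot 2: 2·(7+(-2)) − 3 = 7 → (7,7,-2)

7,7,-2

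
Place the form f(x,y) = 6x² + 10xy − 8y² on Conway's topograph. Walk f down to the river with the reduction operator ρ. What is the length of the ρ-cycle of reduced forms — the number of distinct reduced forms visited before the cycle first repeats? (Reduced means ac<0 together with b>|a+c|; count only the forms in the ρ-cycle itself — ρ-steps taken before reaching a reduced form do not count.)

D = 292, ⌊√D⌋ = 17
river: ρ → (-8,6,8)
river: ρ → (8,10,-6)
river: ρ → (-6,14,4)
river: ρ → (4,10,-12)
river: ρ → (-12,14,2)
river: ρ → (2,14,-12)
river: ρ → (-12,10,4)
river: ρ → (4,14,-6)
river: ρ → (-6,10,8)
river: ρ → (8,6,-8)
river: ρ → (-8,10,6)
river: ρ → (6,14,-4)
river: ρ → (-4,10,12)
river: ρ → (12,14,-2)
river: ρ → (-2,14,12)
river: ρ → (12,10,-4)
river: ρ → (-4,14,6)
river: ρ → (6,10,-8)
ρ-cycle length = 18 (tail of 0 descent steps not counted)

18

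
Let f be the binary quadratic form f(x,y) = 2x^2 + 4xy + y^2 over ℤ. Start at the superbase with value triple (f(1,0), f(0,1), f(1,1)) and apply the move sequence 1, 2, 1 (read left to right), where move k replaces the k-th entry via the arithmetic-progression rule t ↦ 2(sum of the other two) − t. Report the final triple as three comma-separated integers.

start (2,1,7) = (f(1,0),f(0,1),f(1,1))
replace slot 1: 2·(1+7) − 2 = 14 → (14,1,7)
replace slot 2: 2·(14+7) − 1 = 41 → (14,41,7)
replace slot 1: 2·(41+7) − 14 = 82 → (82,41,7)

82,41,7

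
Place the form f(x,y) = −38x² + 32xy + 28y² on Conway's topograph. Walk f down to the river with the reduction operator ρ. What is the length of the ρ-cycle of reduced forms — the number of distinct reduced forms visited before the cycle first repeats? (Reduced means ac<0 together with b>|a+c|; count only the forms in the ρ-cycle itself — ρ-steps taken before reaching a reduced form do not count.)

D = 5280, ⌊√D⌋ = 72
river: ρ → (28,24,-42)
river: ρ → (-42,60,10)
river: ρ → (10,60,-42)
river: ρ → (-42,24,28)
river: ρ → (28,32,-38)
river: ρ → (-38,44,22)
river: ρ → (22,44,-38)
river: ρ → (-38,32,28)
ρ-cycle length = 8 (tail of 0 descent steps not counted)

8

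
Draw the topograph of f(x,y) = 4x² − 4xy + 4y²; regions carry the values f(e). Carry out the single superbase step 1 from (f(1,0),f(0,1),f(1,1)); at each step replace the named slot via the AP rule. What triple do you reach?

start (4,4,4) = (f(1,0),f(0,1),f(1,1))
replace slot 1: 2·(4+4) − 4 = 12 → (12,4,4)

12,4,4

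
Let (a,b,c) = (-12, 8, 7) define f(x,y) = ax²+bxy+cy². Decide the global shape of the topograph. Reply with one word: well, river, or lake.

D = b²−4ac = 8² − 4·(-12)·7 = 400
D = 20² is a perfect square ⇒ form factors over ℤ ⇒ lakes

lake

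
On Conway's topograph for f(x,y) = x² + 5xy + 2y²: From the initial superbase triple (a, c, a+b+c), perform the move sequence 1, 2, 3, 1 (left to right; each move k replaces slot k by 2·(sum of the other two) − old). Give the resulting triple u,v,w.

start (1,2,8) = (f(1,0),f(0,1),f(1,1))
replace slot 1: 2·(2+8) − 1 = 19 → (19,2,8)
replace slot 2: 2·(19+8) − 2 = 52 → (19,52,8)
replace slot 3: 2·(19+52) − 8 = 134 → (19,52,134)
replace slot 1: 2·(52+134) − 19 = 353 → (353,52,134)

353,52,134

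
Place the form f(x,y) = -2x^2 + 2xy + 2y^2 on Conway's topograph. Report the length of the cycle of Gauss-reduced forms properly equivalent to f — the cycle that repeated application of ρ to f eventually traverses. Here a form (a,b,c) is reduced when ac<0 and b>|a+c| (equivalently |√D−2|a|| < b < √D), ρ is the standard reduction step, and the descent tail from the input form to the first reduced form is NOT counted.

D = 20, ⌊√D⌋ = 4
river: ρ → (2,2,-2)
river: ρ → (-2,2,2)
ρ-cycle length = 2 (tail of 0 descent steps not counted)

2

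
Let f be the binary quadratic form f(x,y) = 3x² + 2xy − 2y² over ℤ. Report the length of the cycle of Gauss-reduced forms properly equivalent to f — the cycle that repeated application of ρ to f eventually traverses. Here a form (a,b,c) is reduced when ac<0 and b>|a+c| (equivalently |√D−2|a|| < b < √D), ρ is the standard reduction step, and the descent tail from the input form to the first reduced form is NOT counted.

D = 28, ⌊√D⌋ = 5
river: ρ → (-2,2,3)
river: ρ → (3,4,-1)
river: ρ → (-1,4,3)
river: ρ → (3,2,-2)
ρ-cycle length = 4 (tail of 0 descent steps not counted)

4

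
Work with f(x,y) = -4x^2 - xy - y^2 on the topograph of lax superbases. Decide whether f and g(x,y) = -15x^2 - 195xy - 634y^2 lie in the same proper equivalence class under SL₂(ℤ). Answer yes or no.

D₁ = -15, D₂ = -15
f is negative-definite; reduce −f:
−f: flip: (4,1,1)→(1,-1,4)
−f: translate: b→1 (≡-1 mod 2), so (1,-1,4)→(1,1,4)
−f: reduced (well bottom): (1,1,4) with a≤c, −a<b≤a
flip sign back: reduced form of f is (-1,-1,-4)
g is negative-definite; reduce −g:
−g: translate: b→15 (≡195 mod 30), so (15,195,634)→(15,15,4)
−g: flip: (15,15,4)→(4,-15,15)
−g: translate: b→1 (≡-15 mod 8), so (4,-15,15)→(4,1,1)
−g: flip: (4,1,1)→(1,-1,4)
−g: translate: b→1 (≡-1 mod 2), so (1,-1,4)→(1,1,4)
−g: reduced (well bottom): (1,1,4) with a≤c, −a<b≤a
flip sign back: reduced form of g is (-1,-1,-4)
reduced forms (-1, -1, -4) vs (-1, -1, -4) ⇒ equivalent

yes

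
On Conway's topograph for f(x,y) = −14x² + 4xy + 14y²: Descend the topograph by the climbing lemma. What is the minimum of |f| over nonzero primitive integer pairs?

river: ρ → (14,24,-4)
river: ρ → (-4,24,14)
river: ρ → (14,4,-14)
river: ρ → (-14,24,4)
river: ρ → (4,24,-14)
river: ρ → (-14,4,14)
closes: descent 0, river 6
min |a| on river = 4

4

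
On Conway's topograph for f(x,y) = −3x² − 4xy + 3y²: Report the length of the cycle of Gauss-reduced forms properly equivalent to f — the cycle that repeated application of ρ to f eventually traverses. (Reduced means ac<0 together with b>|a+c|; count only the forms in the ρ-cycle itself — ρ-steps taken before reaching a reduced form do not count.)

D = 52, ⌊√D⌋ = 7
descent: ρ → (3,4,-3)  [lands on river]
river: ρ → (-3,2,4)
river: ρ → (4,6,-1)
river: ρ → (-1,6,4)
river: ρ → (4,2,-3)
river: ρ → (-3,4,3)
river: ρ → (3,2,-4)
river: ρ → (-4,6,1)
river: ρ → (1,6,-4)
river: ρ → (-4,2,3)
ρ-cycle length = 10 (tail of 1 descent step not counted)

10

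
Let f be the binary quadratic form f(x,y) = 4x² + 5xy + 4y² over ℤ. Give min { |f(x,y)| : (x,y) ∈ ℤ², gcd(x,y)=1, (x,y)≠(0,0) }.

translate: b→-3 (≡5 mod 8), so (4,5,4)→(4,-3,3)
flip: (4,-3,3)→(3,3,4)
reduced (well bottom): (3,3,4) with a≤c, −a<b≤a
well minimum = a = 3

3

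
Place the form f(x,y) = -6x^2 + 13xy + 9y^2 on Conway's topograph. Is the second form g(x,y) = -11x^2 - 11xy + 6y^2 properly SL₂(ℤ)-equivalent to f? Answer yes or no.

D₁ = 385, D₂ = 385
river cycle of f (length 12): (9, 5, -10), (-10, 15, 4), (4, 17, -6), (-6, 19, 1), (1, 19, -6), (-6, 17, 4), (4, 15, -10), (-10, 5, 9), (9, 13, -6), (-6, 11, 11), … (2 more)
river cycle of g (length 12): (6, 11, -11), (-11, 11, 6), (6, 13, -9), (-9, 5, 10), (10, 15, -4), (-4, 17, 6), (6, 19, -1), (-1, 19, 6), (6, 17, -4), (-4, 15, 10), … (2 more)
cycles differ ⇒ inequivalent

no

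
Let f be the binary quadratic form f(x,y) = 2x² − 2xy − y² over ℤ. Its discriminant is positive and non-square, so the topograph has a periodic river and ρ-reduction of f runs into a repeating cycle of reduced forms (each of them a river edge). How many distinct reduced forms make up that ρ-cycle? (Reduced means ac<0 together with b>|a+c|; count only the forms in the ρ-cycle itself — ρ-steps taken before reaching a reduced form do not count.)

D = 12, ⌊√D⌋ = 3
descent: ρ → (-1,2,2)  [lands on river]
river: ρ → (2,2,-1)
ρ-cycle length = 2 (tail of 1 descent step not counted)

2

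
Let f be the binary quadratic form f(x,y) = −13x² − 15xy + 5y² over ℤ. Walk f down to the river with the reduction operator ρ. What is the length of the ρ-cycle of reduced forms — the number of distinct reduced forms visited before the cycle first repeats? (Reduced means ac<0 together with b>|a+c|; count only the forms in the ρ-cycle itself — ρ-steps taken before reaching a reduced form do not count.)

D = 485, ⌊√D⌋ = 22
descent: ρ → (5,15,-13)  [lands on river]
river: ρ → (-13,11,7)
river: ρ → (7,17,-7)
river: ρ → (-7,11,13)
river: ρ → (13,15,-5)
river: ρ → (-5,15,13)
river: ρ → (13,11,-7)
river: ρ → (-7,17,7)
river: ρ → (7,11,-13)
river: ρ → (-13,15,5)
ρ-cycle length = 10 (tail of 1 descent step not counted)

10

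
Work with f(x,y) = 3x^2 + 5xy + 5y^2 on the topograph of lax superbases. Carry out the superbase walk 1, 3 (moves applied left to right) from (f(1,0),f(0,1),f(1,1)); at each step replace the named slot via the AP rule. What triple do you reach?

start (3,5,13) = (f(1,0),f(0,1),f(1,1))
replace slot 1: 2·(5+13) − 3 = 33 → (33,5,13)
replace slot 3: 2·(33+5) − 13 = 63 → (33,5,63)

33,5,63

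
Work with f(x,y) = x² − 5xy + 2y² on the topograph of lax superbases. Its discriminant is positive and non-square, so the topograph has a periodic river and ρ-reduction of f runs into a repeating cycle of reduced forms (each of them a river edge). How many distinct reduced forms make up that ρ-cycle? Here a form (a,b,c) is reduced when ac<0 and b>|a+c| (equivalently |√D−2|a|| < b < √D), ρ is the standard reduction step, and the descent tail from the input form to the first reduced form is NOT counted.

D = 17, ⌊√D⌋ = 4
descent: ρ → (2,1,-2)  [lands on river]
river: ρ → (-2,3,1)
river: ρ → (1,3,-2)
river: ρ → (-2,1,2)
river: ρ → (2,3,-1)
river: ρ → (-1,3,2)
ρ-cycle length = 6 (tail of 1 descent step not counted)

6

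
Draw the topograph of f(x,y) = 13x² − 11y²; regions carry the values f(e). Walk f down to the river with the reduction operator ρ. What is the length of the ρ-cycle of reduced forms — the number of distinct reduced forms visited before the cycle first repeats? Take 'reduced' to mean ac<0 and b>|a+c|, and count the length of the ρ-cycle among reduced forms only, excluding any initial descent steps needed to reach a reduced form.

D = 572, ⌊√D⌋ = 23
descent: ρ → (-11,22,2)  [lands on river]
river: ρ → (2,22,-11)
ρ-cycle length = 2 (tail of 1 descent step not counted)

2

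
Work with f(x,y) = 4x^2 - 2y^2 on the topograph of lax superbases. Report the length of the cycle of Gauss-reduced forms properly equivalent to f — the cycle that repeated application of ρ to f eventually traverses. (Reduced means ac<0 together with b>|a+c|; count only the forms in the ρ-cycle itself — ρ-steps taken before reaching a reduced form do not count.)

D = 32, ⌊√D⌋ = 5
descent: ρ → (-2,4,2)  [lands on river]
river: ρ → (2,4,-2)
ρ-cycle length = 2 (tail of 1 descent step not counted)

2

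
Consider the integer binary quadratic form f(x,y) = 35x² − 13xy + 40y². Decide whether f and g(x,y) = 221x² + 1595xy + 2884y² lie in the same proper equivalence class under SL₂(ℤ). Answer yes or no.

D₁ = -5431, D₂ = -5431
f: reduced (well bottom): (35,-13,40) with a≤c, −a<b≤a
g: translate: b→-173 (≡1595 mod 442), so (221,1595,2884)→(221,-173,40)
g: flip: (221,-173,40)→(40,173,221)
g: translate: b→13 (≡173 mod 80), so (40,173,221)→(40,13,35)
g: flip: (40,13,35)→(35,-13,40)
g: reduced (well bottom): (35,-13,40) with a≤c, −a<b≤a
reduced forms (35, -13, 40) vs (35, -13, 40) ⇒ equivalent

yes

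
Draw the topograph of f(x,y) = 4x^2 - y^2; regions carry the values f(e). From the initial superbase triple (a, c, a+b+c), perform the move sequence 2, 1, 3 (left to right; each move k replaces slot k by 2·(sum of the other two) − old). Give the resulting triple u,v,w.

start (4,-1,3) = (f(1,0),f(0,1),f(1,1))
replace slot 2: 2·(4+3) − (-1) = 15 → (4,15,3)
replace slot 1: 2·(15+3) − 4 = 32 → (32,15,3)
replace slot 3: 2·(32+15) − 3 = 91 → (32,15,91)

32,15,91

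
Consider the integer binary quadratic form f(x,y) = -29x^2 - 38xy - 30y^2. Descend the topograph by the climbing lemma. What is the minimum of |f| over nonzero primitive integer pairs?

translate: b→-20 (≡38 mod 58), so (29,38,30)→(29,-20,21)
flip: (29,-20,21)→(21,20,29)
reduced (well bottom): (21,20,29) with a≤c, −a<b≤a
well minimum |f| = |-21| = 21 (negative-definite)

21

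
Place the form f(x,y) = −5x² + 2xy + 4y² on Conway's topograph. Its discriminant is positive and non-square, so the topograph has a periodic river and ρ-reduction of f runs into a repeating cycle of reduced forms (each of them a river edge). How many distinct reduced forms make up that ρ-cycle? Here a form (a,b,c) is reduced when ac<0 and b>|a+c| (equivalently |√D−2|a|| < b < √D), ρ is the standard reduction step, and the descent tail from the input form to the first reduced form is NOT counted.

D = 84, ⌊√D⌋ = 9
river: ρ → (4,6,-3)
river: ρ → (-3,6,4)
river: ρ → (4,2,-5)
river: ρ → (-5,8,1)
river: ρ → (1,8,-5)
river: ρ → (-5,2,4)
ρ-cycle length = 6 (tail of 0 descent steps not counted)

6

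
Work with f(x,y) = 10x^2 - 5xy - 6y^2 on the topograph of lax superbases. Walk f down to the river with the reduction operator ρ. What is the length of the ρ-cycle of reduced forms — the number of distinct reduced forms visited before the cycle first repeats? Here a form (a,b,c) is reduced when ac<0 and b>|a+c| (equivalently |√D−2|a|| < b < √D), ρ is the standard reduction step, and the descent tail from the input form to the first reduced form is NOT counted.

D = 265, ⌊√D⌋ = 16
descent: ρ → (-6,5,10)  [lands on river]
river: ρ → (10,15,-1)
river: ρ → (-1,15,10)
river: ρ → (10,5,-6)
river: ρ → (-6,7,9)
river: ρ → (9,11,-4)
river: ρ → (-4,13,6)
river: ρ → (6,11,-6)
river: ρ → (-6,13,4)
river: ρ → (4,11,-9)
river: ρ → (-9,7,6)
river: ρ → (6,5,-10)
river: ρ → (-10,15,1)
river: ρ → (1,15,-10)
river: ρ → (-10,5,6)
river: ρ → (6,7,-9)
river: ρ → (-9,11,4)
river: ρ → (4,13,-6)
river: ρ → (-6,11,6)
river: ρ → (6,13,-4)
river: ρ → (-4,11,9)
river: ρ → (9,7,-6)
ρ-cycle length = 22 (tail of 1 descent step not counted)

22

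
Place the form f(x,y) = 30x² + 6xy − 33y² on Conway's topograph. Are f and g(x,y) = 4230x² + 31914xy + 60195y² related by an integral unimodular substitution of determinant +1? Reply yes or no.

D₁ = 3996, D₂ = 3996
river cycle of f (length 6): (-33, 60, 3), (3, 60, -33), (-33, 6, 30), (30, 54, -9), (-9, 54, 30), (30, 6, -33)
river cycle of g (length 6): (30, 6, -33), (-33, 60, 3), (3, 60, -33), (-33, 6, 30), (30, 54, -9), (-9, 54, 30)
cycles coincide ⇒ equivalent

yes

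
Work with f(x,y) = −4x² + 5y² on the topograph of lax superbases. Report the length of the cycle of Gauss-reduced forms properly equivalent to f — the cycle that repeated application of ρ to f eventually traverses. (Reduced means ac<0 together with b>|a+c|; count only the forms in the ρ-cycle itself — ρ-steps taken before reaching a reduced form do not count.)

D = 80, ⌊√D⌋ = 8
descent: ρ → (5,0,-4)
descent: ρ → (-4,8,1)  [lands on river]
river: ρ → (1,8,-4)
ρ-cycle length = 2 (tail of 2 descent steps not counted)

2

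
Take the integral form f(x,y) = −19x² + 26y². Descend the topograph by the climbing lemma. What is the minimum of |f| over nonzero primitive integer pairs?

descent: ρ → (26,0,-19)
descent: ρ → (-19,38,7)  [lands on river]
river: ρ → (7,32,-34)
river: ρ → (-34,36,5)
river: ρ → (5,44,-2)
river: ρ → (-2,44,5)
river: ρ → (5,36,-34)
river: ρ → (-34,32,7)
river: ρ → (7,38,-19)
closes: descent 2, river 8
min |a| on river = 2

2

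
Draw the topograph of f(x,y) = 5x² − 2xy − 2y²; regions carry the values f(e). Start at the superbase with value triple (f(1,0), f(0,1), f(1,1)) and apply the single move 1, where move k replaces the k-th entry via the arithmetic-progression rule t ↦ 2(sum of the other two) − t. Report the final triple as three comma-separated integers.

start (5,-2,1) = (f(1,0),f(0,1),f(1,1))
replace slot 1: 2·((-2)+1) − 5 = -7 → (-7,-2,1)

-7,-2,1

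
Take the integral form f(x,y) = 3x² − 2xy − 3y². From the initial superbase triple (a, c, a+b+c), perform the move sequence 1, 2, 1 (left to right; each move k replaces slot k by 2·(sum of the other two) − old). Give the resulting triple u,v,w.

start (3,-3,-2) = (f(1,0),f(0,1),f(1,1))
replace slot 1: 2·((-3)+(-2)) − 3 = -13 → (-13,-3,-2)
replace slot 2: 2·((-13)+(-2)) − (-3) = -27 → (-13,-27,-2)
replace slot 1: 2·((-27)+(-2)) − (-13) = -45 → (-45,-27,-2)

-45,-27,-2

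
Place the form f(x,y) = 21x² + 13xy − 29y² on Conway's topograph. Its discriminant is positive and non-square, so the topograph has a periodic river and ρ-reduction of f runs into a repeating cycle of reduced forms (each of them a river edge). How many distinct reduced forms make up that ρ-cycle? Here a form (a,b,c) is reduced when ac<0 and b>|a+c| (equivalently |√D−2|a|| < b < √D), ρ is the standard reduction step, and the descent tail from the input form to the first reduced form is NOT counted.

D = 2605, ⌊√D⌋ = 51
river: ρ → (-29,45,5)
river: ρ → (5,45,-29)
river: ρ → (-29,13,21)
river: ρ → (21,29,-21)
river: ρ → (-21,13,29)
river: ρ → (29,45,-5)
river: ρ → (-5,45,29)
river: ρ → (29,13,-21)
river: ρ → (-21,29,21)
river: ρ → (21,13,-29)
ρ-cycle length = 10 (tail of 0 descent steps not counted)

10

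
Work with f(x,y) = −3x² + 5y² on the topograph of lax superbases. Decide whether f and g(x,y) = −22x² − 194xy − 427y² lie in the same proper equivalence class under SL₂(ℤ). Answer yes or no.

D₁ = 60, D₂ = 60
river cycle of f (length 2): (-3, 6, 2), (2, 6, -3)
river cycle of g (length 2): (-3, 6, 2), (2, 6, -3)
cycles coincide ⇒ equivalent

yes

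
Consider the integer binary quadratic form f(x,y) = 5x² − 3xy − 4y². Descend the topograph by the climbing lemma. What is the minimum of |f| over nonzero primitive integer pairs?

descent: ρ → (-4,3,5)  [lands on river]
river: ρ → (5,7,-2)
river: ρ → (-2,9,1)
river: ρ → (1,9,-2)
river: ρ → (-2,7,5)
river: ρ → (5,3,-4)
river: ρ → (-4,5,4)
river: ρ → (4,3,-5)
river: ρ → (-5,7,2)
river: ρ → (2,9,-1)
river: ρ → (-1,9,2)
river: ρ → (2,7,-5)
river: ρ → (-5,3,4)
river: ρ → (4,5,-4)
closes: descent 1, river 14
min |a| on river = 1

1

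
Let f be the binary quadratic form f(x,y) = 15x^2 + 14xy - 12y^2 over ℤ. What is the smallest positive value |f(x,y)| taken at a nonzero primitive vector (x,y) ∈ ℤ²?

river: ρ → (-12,10,17)
river: ρ → (17,24,-5)
river: ρ → (-5,26,12)
river: ρ → (12,22,-9)
river: ρ → (-9,14,20)
river: ρ → (20,26,-3)
river: ρ → (-3,28,11)
river: ρ → (11,16,-15)
river: ρ → (-15,14,12)
river: ρ → (12,10,-17)
river: ρ → (-17,24,5)
river: ρ → (5,26,-12)
river: ρ → (-12,22,9)
river: ρ → (9,14,-20)
river: ρ → (-20,26,3)
river: ρ → (3,28,-11)
river: ρ → (-11,16,15)
river: ρ → (15,14,-12)
closes: descent 0, river 18
min |a| on river = 3

3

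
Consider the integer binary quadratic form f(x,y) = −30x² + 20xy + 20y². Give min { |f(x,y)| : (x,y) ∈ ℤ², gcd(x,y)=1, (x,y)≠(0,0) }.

river: ρ → (20,20,-30)
river: ρ → (-30,40,10)
river: ρ → (10,40,-30)
river: ρ → (-30,20,20)
closes: descent 0, river 4
min |a| on river = 10

10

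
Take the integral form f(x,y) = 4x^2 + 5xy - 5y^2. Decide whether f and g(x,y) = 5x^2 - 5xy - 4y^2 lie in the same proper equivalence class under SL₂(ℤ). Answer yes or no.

D₁ = 105, D₂ = 105
river cycle of f (length 6): (-5, 5, 4), (4, 3, -6), (-6, 9, 1), (1, 9, -6), (-6, 3, 4), (4, 5, -5)
river cycle of g (length 6): (-4, 5, 5), (5, 5, -4), (-4, 3, 6), (6, 9, -1), (-1, 9, 6), (6, 3, -4)
cycles differ ⇒ inequivalent

no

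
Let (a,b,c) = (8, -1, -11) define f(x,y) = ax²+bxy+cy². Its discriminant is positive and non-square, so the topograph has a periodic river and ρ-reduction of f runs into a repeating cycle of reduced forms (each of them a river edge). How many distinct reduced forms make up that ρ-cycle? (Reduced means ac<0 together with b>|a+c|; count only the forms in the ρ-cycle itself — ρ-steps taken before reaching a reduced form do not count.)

D = 353, ⌊√D⌋ = 18
descent: ρ → (-11,1,8)
descent: ρ → (8,15,-4)  [lands on river]
river: ρ → (-4,17,4)
river: ρ → (4,15,-8)
river: ρ → (-8,17,2)
river: ρ → (2,15,-16)
river: ρ → (-16,17,1)
river: ρ → (1,17,-16)
river: ρ → (-16,15,2)
river: ρ → (2,17,-8)
river: ρ → (-8,15,4)
river: ρ → (4,17,-4)
river: ρ → (-4,15,8)
river: ρ → (8,17,-2)
river: ρ → (-2,15,16)
river: ρ → (16,17,-1)
river: ρ → (-1,17,16)
river: ρ → (16,15,-2)
river: ρ → (-2,17,8)
ρ-cycle length = 18 (tail of 2 descent steps not counted)

18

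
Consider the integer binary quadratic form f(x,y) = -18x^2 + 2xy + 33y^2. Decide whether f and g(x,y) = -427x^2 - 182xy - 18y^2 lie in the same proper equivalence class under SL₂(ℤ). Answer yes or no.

D₁ = 2380, D₂ = 2380
river cycle of f (length 10): (-18, 38, 13), (13, 40, -15), (-15, 20, 33), (33, 46, -2), (-2, 46, 33), (33, 20, -15), (-15, 40, 13), (13, 38, -18), (-18, 34, 17), (17, 34, -18)
river cycle of g (length 10): (-18, 38, 13), (13, 40, -15), (-15, 20, 33), (33, 46, -2), (-2, 46, 33), (33, 20, -15), (-15, 40, 13), (13, 38, -18), (-18, 34, 17), (17, 34, -18)
cycles coincide ⇒ equivalent

yes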